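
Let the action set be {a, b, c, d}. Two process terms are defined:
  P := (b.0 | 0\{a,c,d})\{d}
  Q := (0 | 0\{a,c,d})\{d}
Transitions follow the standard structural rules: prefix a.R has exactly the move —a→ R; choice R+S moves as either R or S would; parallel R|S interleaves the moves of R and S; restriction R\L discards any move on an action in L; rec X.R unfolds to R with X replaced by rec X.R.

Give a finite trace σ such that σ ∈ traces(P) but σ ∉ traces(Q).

P's transition system — 2 states:
  s0 = (b.0 | 0\{a,c,d})\{d} → =b=> s1
  s1 = (0 | 0\{a,c,d})\{d} → (no moves)
Q's transition system — 1 states:
  t0 = (0 | 0\{a,c,d})\{d} → (no moves)
Run σ = ⟨b⟩ on P: start {s0}
  [1] b ⇒ {s1}
  — P admits the full trace.
Run σ = ⟨b⟩ on Q: start {t0}
  [1] b ⇒ ∅  — Q cannot continue

b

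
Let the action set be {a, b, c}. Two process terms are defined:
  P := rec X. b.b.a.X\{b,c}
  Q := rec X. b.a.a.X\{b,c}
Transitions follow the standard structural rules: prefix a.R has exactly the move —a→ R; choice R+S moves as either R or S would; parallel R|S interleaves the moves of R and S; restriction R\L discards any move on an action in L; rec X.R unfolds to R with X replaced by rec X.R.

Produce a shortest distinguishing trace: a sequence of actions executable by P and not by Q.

LTS(P): 4 reachable states
  m0 = rec X. b.b.a.X\{b,c} → =b=> m1
  m1 = b.a.(rec X. b.b.a.X\{b,c})\{b,c} → =b=> m2
  m2 = a.(rec X. b.b.a.X\{b,c})\{b,c} → =a=> m3
  m3 = (rec X. b.b.a.X\{b,c})\{b,c} → (no moves)
LTS(Q): 4 reachable states
  n0 = rec X. b.a.a.X\{b,c} → =b=> n1
  n1 = a.a.(rec X. b.a.a.X\{b,c})\{b,c} → =a=> n2
  n2 = a.(rec X. b.a.a.X\{b,c})\{b,c} → =a=> n3
  n3 = (rec X. b.a.a.X\{b,c})\{b,c} → (no moves)
Executing bb from P (initial set {m0}):
  after b @ step 1: {m1}
  after b @ step 2: {m2}
  ✓ P
Executing bb from Q (initial set {n0}):
  after b @ step 1: {n1}
  after b @ step 2: ∅ (Q stuck)

bb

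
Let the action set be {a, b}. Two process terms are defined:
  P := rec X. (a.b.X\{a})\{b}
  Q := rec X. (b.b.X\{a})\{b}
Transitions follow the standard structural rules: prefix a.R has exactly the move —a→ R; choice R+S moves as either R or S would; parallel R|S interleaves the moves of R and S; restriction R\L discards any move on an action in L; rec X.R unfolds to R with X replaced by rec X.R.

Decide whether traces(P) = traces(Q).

traces(P) ≠ traces(Q) — witness ⟨a⟩

LTS(P): 2 reachable states
  m0 = rec X. (a.b.X\{a})\{b} has moves --a--▸ m1
  m1 = (b.(rec X. (a.b.X\{a})\{b})\{a})\{b} has moves ∅
LTS(Q): 1 reachable states
  n0 = rec X. (b.b.X\{a})\{b} has moves ∅
Trace ⟨a⟩ through P, begin at {m0}:
  step 1 (a): {m1}
  — P admits the full trace.
Trace ⟨a⟩ through Q, begin at {n0}:
  step 1 (a): ∅ (Q stuck)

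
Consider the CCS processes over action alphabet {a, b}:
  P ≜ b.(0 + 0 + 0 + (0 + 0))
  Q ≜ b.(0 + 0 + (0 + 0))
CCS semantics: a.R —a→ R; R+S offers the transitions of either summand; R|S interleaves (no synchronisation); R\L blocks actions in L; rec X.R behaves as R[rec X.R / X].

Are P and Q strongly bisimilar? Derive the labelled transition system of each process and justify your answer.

Reachable graph of P (2 states):
  u0 = b.(0 + 0 + 0 + (0 + 0)) → -b-> u1
  u1 = 0 + 0 + 0 + (0 + 0) → (no moves)
Reachable graph of Q (2 states):
  v0 = b.(0 + 0 + (0 + 0)) → -b-> v1
  v1 = 0 + 0 + (0 + 0) → (no moves)
Bisimilarity quotient blocks:
  B0 = {u0, v0}
  B1 = {u1, v1}
u0 ∈ B0, v0 ∈ B0 → same block

YES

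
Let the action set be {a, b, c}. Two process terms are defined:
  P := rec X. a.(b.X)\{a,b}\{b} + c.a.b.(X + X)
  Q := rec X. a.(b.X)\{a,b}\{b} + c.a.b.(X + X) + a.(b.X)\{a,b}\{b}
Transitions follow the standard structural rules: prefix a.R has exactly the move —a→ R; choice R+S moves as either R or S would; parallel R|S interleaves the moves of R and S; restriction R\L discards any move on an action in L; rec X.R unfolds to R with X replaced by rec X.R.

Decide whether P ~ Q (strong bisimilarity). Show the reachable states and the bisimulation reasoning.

P's transition system — 5 states:
  p0 = rec X. a.(b.X)\{a,b}\{b} + c.a.b.(X + X) has moves -a-> p1, -c-> p2
  p1 = (b.(rec X. a.(b.X)\{a,b}\{b} + c.a.b.(X + X)))\{a,b}\{b} has moves stopped
  p2 = a.b.((rec X. a.(b.X)\{a,b}\{b} + c.a.b.(X + X)) + (rec X. a.(b.X)\{a,b}\{b} + c.a.b.(X + X))) has moves -a-> p3
  p3 = b.((rec X. a.(b.X)\{a,b}\{b} + c.a.b.(X + X)) + (rec X. a.(b.X)\{a,b}\{b} + c.a.b.(X + X))) has moves -b-> p4
  p4 = (rec X. a.(b.X)\{a,b}\{b} + c.a.b.(X + X)) + (rec X. a.(b.X)\{a,b}\{b} + c.a.b.(X + X)) has moves -a-> p1, -c-> p2
Q's transition system — 5 states:
  q0 = rec X. a.(b.X)\{a,b}\{b} + c.a.b.(X + X) + a.(b.X)\{a,b}\{b} has moves -a-> q1, -c-> q2
  q1 = (b.(rec X. a.(b.X)\{a,b}\{b} + c.a.b.(X + X) + a.(b.X)\{a,b}\{b}))\{a,b}\{b} has moves stopped
  q2 = a.b.((rec X. a.(b.X)\{a,b}\{b} + c.a.b.(X + X) + a.(b.X)\{a,b}\{b}) + (rec X. a.(b.X)\{a,b}\{b} + c.a.b.(X + X) + a.(b.X)\{a,b}\{b})) has moves -a-> q3
  q3 = b.((rec X. a.(b.X)\{a,b}\{b} + c.a.b.(X + X) + a.(b.X)\{a,b}\{b}) + (rec X. a.(b.X)\{a,b}\{b} + c.a.b.(X + X) + a.(b.X)\{a,b}\{b})) has moves -b-> q4
  q4 = (rec X. a.(b.X)\{a,b}\{b} + c.a.b.(X + X) + a.(b.X)\{a,b}\{b}) + (rec X. a.(b.X)\{a,b}\{b} + c.a.b.(X + X) + a.(b.X)\{a,b}\{b}) has moves -a-> q1, -c-> q2
Bisimilarity quotient blocks:
  B0 = {p0, p4, q0, q4}
  B1 = {p1, q1}
  B2 = {p2, q2}
  B3 = {p3, q3}
p0 ∈ B0, q0 ∈ B0 → same block

YES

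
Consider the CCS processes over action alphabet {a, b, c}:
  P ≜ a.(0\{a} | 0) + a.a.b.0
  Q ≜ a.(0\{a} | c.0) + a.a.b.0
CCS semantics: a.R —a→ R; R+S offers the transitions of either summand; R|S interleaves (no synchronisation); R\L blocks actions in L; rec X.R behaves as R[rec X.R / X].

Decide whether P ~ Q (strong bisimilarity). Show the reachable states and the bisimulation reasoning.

Reachable graph of P (5 states):
  u0 = a.(0\{a} | 0) + a.a.b.0 has moves -a-> u1, -a-> u2
  u1 = 0\{a} | 0 has moves (no moves)
  u2 = a.b.0 has moves -a-> u3
  u3 = b.0 has moves -b-> u4
  u4 = 0 has moves (no moves)
Reachable graph of Q (6 states):
  v0 = a.(0\{a} | c.0) + a.a.b.0 has moves -a-> v1, -a-> v2
  v1 = 0\{a} | c.0 has moves -c-> v3
  v2 = a.b.0 has moves -a-> v4
  v3 = 0\{a} | 0 has moves (no moves)
  v4 = b.0 has moves -b-> v5
  v5 = 0 has moves (no moves)
Coarsest stable partition (strong bisimilarity classes):
  B0 = {u0}
  B1 = {u2, v2}
  B2 = {u3, v4}
  B3 = {u1, u4, v3, v5}
  B4 = {v0}
  B5 = {v1}
u0 ∈ B0, v0 ∈ B4 → different blocks

not bisimilar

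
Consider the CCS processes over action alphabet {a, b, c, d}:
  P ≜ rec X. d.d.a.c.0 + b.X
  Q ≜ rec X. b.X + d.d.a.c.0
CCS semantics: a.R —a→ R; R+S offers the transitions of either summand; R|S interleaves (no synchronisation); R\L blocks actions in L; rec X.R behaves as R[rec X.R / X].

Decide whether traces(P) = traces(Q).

YES

LTS(P): 5 reachable states
  m0 = rec X. d.d.a.c.0 + b.X ⊢ -b-> m0, -d-> m1
  m1 = d.a.c.0 ⊢ -d-> m2
  m2 = a.c.0 ⊢ -a-> m3
  m3 = c.0 ⊢ -c-> m4
  m4 = 0 ⊢ stopped
LTS(Q): 5 reachable states
  n0 = rec X. b.X + d.d.a.c.0 ⊢ -b-> n0, -d-> n1
  n1 = d.a.c.0 ⊢ -d-> n2
  n2 = a.c.0 ⊢ -a-> n3
  n3 = c.0 ⊢ -c-> n4
  n4 = 0 ⊢ stopped
Coarsest stable partition (strong bisimilarity classes):
  B0 = {m0, n0}
  B1 = {m1, n1}
  B2 = {m2, n2}
  B3 = {m3, n3}
  B4 = {m4, n4}
m0 ∈ B0, n0 ∈ B0 → same block
Bisimilar ⇒ trace-equivalent.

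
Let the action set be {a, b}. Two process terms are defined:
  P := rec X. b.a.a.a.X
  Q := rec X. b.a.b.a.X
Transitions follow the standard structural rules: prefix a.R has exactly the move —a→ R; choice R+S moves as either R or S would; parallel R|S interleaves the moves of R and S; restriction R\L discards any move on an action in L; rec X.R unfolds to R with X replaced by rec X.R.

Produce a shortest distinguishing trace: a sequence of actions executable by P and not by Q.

Reachable graph of P (4 states):
  s0 = rec X. b.a.a.a.X ⊢ =b=> s1
  s1 = a.a.a.(rec X. b.a.a.a.X) ⊢ =a=> s2
  s2 = a.a.(rec X. b.a.a.a.X) ⊢ =a=> s3
  s3 = a.(rec X. b.a.a.a.X) ⊢ =a=> s0
Reachable graph of Q (4 states):
  t0 = rec X. b.a.b.a.X ⊢ =b=> t1
  t1 = a.b.a.(rec X. b.a.b.a.X) ⊢ =a=> t2
  t2 = b.a.(rec X. b.a.b.a.X) ⊢ =b=> t3
  t3 = a.(rec X. b.a.b.a.X) ⊢ =a=> t0
Executing baa from P (initial set {s0}):
  [1] b ⇒ {s1}
  [2] a ⇒ {s2}
  [3] a ⇒ {s3}
  — P admits the full trace.
Executing baa from Q (initial set {t0}):
  [1] b ⇒ {t1}
  [2] a ⇒ {t2}
  [3] a ⇒ no successor for Q

baa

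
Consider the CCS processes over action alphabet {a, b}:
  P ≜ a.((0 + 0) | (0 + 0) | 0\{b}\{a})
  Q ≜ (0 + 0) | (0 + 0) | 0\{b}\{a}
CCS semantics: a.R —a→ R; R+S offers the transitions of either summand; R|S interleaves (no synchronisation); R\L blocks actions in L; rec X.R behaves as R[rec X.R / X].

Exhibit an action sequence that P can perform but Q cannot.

a

LTS(P): 2 reachable states
  p0 = a.((0 + 0) | (0 + 0) | 0\{b}\{a}) has moves =a=> p1
  p1 = (0 + 0) | (0 + 0) | 0\{b}\{a} has moves (no moves)
LTS(Q): 1 reachable states
  q0 = (0 + 0) | (0 + 0) | 0\{b}\{a} has moves (no moves)
Trace ⟨a⟩ through P, begin at {p0}:
  after a @ step 1: {p1}
  — P admits the full trace.
Trace ⟨a⟩ through Q, begin at {q0}:
  after a @ step 1: ∅ (Q stuck)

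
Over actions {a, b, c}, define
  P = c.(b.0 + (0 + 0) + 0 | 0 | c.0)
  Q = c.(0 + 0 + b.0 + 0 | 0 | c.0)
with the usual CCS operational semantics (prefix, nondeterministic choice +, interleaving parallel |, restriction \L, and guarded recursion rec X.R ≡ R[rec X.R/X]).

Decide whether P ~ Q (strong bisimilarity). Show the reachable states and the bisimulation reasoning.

P's transition system — 4 states:
  p0 = c.(b.0 + (0 + 0) + 0 | 0 | c.0) ⊢ -c-> p1
  p1 = b.0 + (0 + 0) + 0 | 0 | c.0 ⊢ -b-> p2, -c-> p3
  p2 = 0 ⊢ deadlocked
  p3 = 0 | 0 | 0 ⊢ deadlocked
Q's transition system — 4 states:
  q0 = c.(0 + 0 + b.0 + 0 | 0 | c.0) ⊢ -c-> q1
  q1 = 0 + 0 + b.0 + 0 | 0 | c.0 ⊢ -b-> q2, -c-> q3
  q2 = 0 ⊢ deadlocked
  q3 = 0 | 0 | 0 ⊢ deadlocked
Bisimilarity quotient blocks:
  B0 = {p0, q0}
  B1 = {p1, q1}
  B2 = {p2, p3, q2, q3}
p0 ∈ B0, q0 ∈ B0 → same block

P ~ Q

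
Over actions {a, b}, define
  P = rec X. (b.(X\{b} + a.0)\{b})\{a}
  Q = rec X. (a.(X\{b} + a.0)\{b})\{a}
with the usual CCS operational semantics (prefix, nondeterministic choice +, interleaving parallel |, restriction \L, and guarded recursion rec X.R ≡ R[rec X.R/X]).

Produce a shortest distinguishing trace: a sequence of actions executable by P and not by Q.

b

LTS(P): 2 reachable states
  p0 = rec X. (b.(X\{b} + a.0)\{b})\{a} ⊢ ··b··> p1
  p1 = ((rec X. (b.(X\{b} + a.0)\{b})\{a})\{b} + a.0)\{b}\{a} ⊢ ·
LTS(Q): 1 reachable states
  q0 = rec X. (a.(X\{b} + a.0)\{b})\{a} ⊢ ·
Run σ = ⟨b⟩ on P: start {p0}
  step 1 (b): {p1}
  — P admits the full trace.
Run σ = ⟨b⟩ on Q: start {q0}
  step 1 (b): ∅  — Q cannot continue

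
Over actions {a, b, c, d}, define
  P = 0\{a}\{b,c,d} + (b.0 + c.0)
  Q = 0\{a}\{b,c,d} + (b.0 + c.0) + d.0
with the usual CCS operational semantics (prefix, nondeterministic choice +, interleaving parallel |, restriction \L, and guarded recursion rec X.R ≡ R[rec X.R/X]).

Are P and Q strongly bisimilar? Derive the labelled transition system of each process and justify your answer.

P ≁ Q

LTS(P): 2 reachable states
  p0 = 0\{a}\{b,c,d} + (b.0 + c.0) → -b-> p1, -c-> p1
  p1 = 0 → stopped
LTS(Q): 2 reachable states
  q0 = 0\{a}\{b,c,d} + (b.0 + c.0) + d.0 → -b-> q1, -c-> q1, -d-> q1
  q1 = 0 → stopped
Partition-refinement fixed point:
  B0 = {p0}
  B1 = {p1, q1}
  B2 = {q0}
p0 ∈ B0, q0 ∈ B2 → different blocks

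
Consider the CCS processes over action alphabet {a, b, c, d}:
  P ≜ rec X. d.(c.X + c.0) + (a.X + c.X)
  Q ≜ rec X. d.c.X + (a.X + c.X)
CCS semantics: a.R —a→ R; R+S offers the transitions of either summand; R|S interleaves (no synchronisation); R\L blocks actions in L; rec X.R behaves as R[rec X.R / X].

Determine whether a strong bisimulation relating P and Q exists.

P's transition system — 3 states:
  u0 = rec X. d.(c.X + c.0) + (a.X + c.X) → --a--▸ u0, --c--▸ u0, --d--▸ u1
  u1 = c.(rec X. d.(c.X + c.0) + (a.X + c.X)) + c.0 → --c--▸ u0, --c--▸ u2
  u2 = 0 → ·
Q's transition system — 2 states:
  v0 = rec X. d.c.X + (a.X + c.X) → --a--▸ v0, --c--▸ v0, --d--▸ v1
  v1 = c.(rec X. d.c.X + (a.X + c.X)) → --c--▸ v0
Coarsest stable partition (strong bisimilarity classes):
  B0 = {u0}
  B1 = {u1}
  B2 = {u2}
  B3 = {v0}
  B4 = {v1}
u0 ∈ B0, v0 ∈ B3 → different blocks

P ≁ Q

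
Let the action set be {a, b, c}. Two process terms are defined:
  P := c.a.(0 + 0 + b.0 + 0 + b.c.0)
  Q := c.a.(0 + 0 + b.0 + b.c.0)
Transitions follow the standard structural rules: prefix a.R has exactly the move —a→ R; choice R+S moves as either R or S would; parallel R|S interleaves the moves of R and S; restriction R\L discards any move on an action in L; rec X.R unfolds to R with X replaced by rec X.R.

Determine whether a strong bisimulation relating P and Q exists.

Reachable graph of P (5 states):
  p0 = c.a.(0 + 0 + b.0 + 0 + b.c.0) | ··c··> p1
  p1 = a.(0 + 0 + b.0 + 0 + b.c.0) | ··a··> p2
  p2 = 0 + 0 + b.0 + 0 + b.c.0 | ··b··> p3, ··b··> p4
  p3 = 0 | stopped
  p4 = c.0 | ··c··> p3
Reachable graph of Q (5 states):
  q0 = c.a.(0 + 0 + b.0 + b.c.0) | ··c··> q1
  q1 = a.(0 + 0 + b.0 + b.c.0) | ··a··> q2
  q2 = 0 + 0 + b.0 + b.c.0 | ··b··> q3, ··b··> q4
  q3 = 0 | stopped
  q4 = c.0 | ··c··> q3
Partition-refinement fixed point:
  B0 = {p0, q0}
  B1 = {p1, q1}
  B2 = {p2, q2}
  B3 = {p4, q4}
  B4 = {p3, q3}
p0 ∈ B0, q0 ∈ B0 → same block

P ~ Q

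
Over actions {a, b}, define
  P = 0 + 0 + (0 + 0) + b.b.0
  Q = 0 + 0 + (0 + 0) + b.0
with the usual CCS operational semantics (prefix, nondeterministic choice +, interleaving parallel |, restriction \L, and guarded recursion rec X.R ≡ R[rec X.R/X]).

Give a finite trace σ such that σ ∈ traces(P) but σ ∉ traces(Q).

bb

LTS(P): 3 reachable states
  s0 = 0 + 0 + (0 + 0) + b.b.0 :: —b→ s1
  s1 = b.0 :: —b→ s2
  s2 = 0 :: deadlocked
LTS(Q): 2 reachable states
  t0 = 0 + 0 + (0 + 0) + b.0 :: —b→ t1
  t1 = 0 :: deadlocked
Executing bb from P (initial set {s0}):
  [1] b ⇒ {s1}
  [2] b ⇒ {s2}
  P completes σ.
Executing bb from Q (initial set {t0}):
  [1] b ⇒ {t1}
  [2] b ⇒ ∅  — Q cannot continue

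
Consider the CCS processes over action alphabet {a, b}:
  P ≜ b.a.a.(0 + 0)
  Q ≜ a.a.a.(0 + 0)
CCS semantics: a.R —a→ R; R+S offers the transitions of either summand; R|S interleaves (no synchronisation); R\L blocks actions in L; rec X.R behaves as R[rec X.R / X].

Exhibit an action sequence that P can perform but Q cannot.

Reachable graph of P (4 states):
  s0 = b.a.a.(0 + 0) has moves ··b··> s1
  s1 = a.a.(0 + 0) has moves ··a··> s2
  s2 = a.(0 + 0) has moves ··a··> s3
  s3 = 0 + 0 has moves ∅
Reachable graph of Q (4 states):
  t0 = a.a.a.(0 + 0) has moves ··a··> t1
  t1 = a.a.(0 + 0) has moves ··a··> t2
  t2 = a.(0 + 0) has moves ··a··> t3
  t3 = 0 + 0 has moves ∅
Executing b from P (initial set {s0}):
  step 1 (b): {s1}
  P completes σ.
Executing b from Q (initial set {t0}):
  step 1 (b): no successor for Q

b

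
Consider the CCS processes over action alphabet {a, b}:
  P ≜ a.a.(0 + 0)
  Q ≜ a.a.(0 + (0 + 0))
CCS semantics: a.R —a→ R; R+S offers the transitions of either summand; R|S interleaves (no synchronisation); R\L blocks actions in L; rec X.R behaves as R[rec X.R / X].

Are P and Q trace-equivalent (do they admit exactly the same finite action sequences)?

P's transition system — 3 states:
  s0 = a.a.(0 + 0) :: --a--▸ s1
  s1 = a.(0 + 0) :: --a--▸ s2
  s2 = 0 + 0 :: (no moves)
Q's transition system — 3 states:
  t0 = a.a.(0 + (0 + 0)) :: --a--▸ t1
  t1 = a.(0 + (0 + 0)) :: --a--▸ t2
  t2 = 0 + (0 + 0) :: (no moves)
Partition-refinement fixed point:
  B0 = {s0, t0}
  B1 = {s1, t1}
  B2 = {s2, t2}
s0 ∈ B0, t0 ∈ B0 → same block
Bisimilar ⇒ trace-equivalent.

trace-equivalent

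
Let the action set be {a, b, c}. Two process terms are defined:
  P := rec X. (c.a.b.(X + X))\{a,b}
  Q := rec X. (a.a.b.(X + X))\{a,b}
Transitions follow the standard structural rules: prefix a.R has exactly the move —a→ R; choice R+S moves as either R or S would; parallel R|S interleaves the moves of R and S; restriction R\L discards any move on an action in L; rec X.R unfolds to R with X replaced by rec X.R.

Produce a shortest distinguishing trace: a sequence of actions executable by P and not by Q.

c

P's transition system — 2 states:
  p0 = rec X. (c.a.b.(X + X))\{a,b} has moves —c→ p1
  p1 = (a.b.((rec X. (c.a.b.(X + X))\{a,b}) + (rec X. (c.a.b.(X + X))\{a,b})))\{a,b} has moves deadlocked
Q's transition system — 1 states:
  q0 = rec X. (a.a.b.(X + X))\{a,b} has moves deadlocked
Trace ⟨c⟩ through P, begin at {p0}:
  after c @ step 1: {p1}
  — P admits the full trace.
Trace ⟨c⟩ through Q, begin at {q0}:
  after c @ step 1: ∅  — Q cannot continue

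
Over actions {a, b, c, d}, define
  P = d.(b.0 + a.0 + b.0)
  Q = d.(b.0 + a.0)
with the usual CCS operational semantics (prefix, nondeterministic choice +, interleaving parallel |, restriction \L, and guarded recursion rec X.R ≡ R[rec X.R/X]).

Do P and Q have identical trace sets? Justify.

traces(P) = traces(Q)

Reachable graph of P (3 states):
  m0 = d.(b.0 + a.0 + b.0) → --d--▸ m1
  m1 = b.0 + a.0 + b.0 → --a--▸ m2, --b--▸ m2
  m2 = 0 → ·
Reachable graph of Q (3 states):
  n0 = d.(b.0 + a.0) → --d--▸ n1
  n1 = b.0 + a.0 → --a--▸ n2, --b--▸ n2
  n2 = 0 → ·
Bisimilarity quotient blocks:
  B0 = {m0, n0}
  B1 = {m1, n1}
  B2 = {m2, n2}
m0 ∈ B0, n0 ∈ B0 → same block
Bisimilar ⇒ trace-equivalent.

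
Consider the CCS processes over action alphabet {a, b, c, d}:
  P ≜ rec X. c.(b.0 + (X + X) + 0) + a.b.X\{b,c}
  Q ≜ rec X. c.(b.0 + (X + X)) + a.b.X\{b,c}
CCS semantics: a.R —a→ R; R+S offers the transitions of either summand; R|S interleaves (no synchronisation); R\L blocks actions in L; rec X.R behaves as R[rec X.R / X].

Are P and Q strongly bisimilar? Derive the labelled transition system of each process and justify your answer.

LTS(P): 6 reachable states
  m0 = rec X. c.(b.0 + (X + X) + 0) + a.b.X\{b,c} → -a-> m1, -c-> m2
  m1 = b.(rec X. c.(b.0 + (X + X) + 0) + a.b.X\{b,c})\{b,c} → -b-> m3
  m2 = b.0 + ((rec X. c.(b.0 + (X + X) + 0) + a.b.X\{b,c}) + (rec X. c.(b.0 + (X + X) + 0) + a.b.X\{b,c})) + 0 → -a-> m1, -b-> m4, -c-> m2
  m3 = (rec X. c.(b.0 + (X + X) + 0) + a.b.X\{b,c})\{b,c} → -a-> m5
  m4 = 0 → deadlocked
  m5 = (b.(rec X. c.(b.0 + (X + X) + 0) + a.b.X\{b,c})\{b,c})\{b,c} → deadlocked
LTS(Q): 6 reachable states
  n0 = rec X. c.(b.0 + (X + X)) + a.b.X\{b,c} → -a-> n1, -c-> n2
  n1 = b.(rec X. c.(b.0 + (X + X)) + a.b.X\{b,c})\{b,c} → -b-> n3
  n2 = b.0 + ((rec X. c.(b.0 + (X + X)) + a.b.X\{b,c}) + (rec X. c.(b.0 + (X + X)) + a.b.X\{b,c})) → -a-> n1, -b-> n4, -c-> n2
  n3 = (rec X. c.(b.0 + (X + X)) + a.b.X\{b,c})\{b,c} → -a-> n5
  n4 = 0 → deadlocked
  n5 = (b.(rec X. c.(b.0 + (X + X)) + a.b.X\{b,c})\{b,c})\{b,c} → deadlocked
Partition-refinement fixed point:
  B0 = {m0, n0}
  B1 = {m2, n2}
  B2 = {m1, n1}
  B3 = {m3, n3}
  B4 = {m4, m5, n4, n5}
m0 ∈ B0, n0 ∈ B0 → same block

YES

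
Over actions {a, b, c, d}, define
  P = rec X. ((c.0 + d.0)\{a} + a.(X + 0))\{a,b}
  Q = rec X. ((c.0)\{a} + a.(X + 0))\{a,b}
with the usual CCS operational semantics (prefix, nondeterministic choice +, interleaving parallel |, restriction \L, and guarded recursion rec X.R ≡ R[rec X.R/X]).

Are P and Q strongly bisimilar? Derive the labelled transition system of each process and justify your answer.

NO

Reachable graph of P (2 states):
  p0 = rec X. ((c.0 + d.0)\{a} + a.(X + 0))\{a,b} :: -c-> p1, -d-> p1
  p1 = 0\{a}\{a,b} :: (no moves)
Reachable graph of Q (2 states):
  q0 = rec X. ((c.0)\{a} + a.(X + 0))\{a,b} :: -c-> q1
  q1 = 0\{a}\{a,b} :: (no moves)
Bisimilarity quotient blocks:
  B0 = {p0}
  B1 = {p1, q1}
  B2 = {q0}
p0 ∈ B0, q0 ∈ B2 → different blocks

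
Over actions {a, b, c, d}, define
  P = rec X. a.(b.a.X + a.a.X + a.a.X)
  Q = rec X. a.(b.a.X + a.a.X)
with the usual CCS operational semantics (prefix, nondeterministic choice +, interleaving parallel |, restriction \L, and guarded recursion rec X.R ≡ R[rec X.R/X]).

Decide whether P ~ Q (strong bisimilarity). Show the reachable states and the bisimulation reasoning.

bisimilar

Reachable graph of P (3 states):
  m0 = rec X. a.(b.a.X + a.a.X + a.a.X) has moves --a--▸ m1
  m1 = b.a.(rec X. a.(b.a.X + a.a.X + a.a.X)) + a.a.(rec X. a.(b.a.X + a.a.X + a.a.X)) + a.a.(rec X. a.(b.a.X + a.a.X + a.a.X)) has moves --a--▸ m2, --b--▸ m2
  m2 = a.(rec X. a.(b.a.X + a.a.X + a.a.X)) has moves --a--▸ m0
Reachable graph of Q (3 states):
  n0 = rec X. a.(b.a.X + a.a.X) has moves --a--▸ n1
  n1 = b.a.(rec X. a.(b.a.X + a.a.X)) + a.a.(rec X. a.(b.a.X + a.a.X)) has moves --a--▸ n2, --b--▸ n2
  n2 = a.(rec X. a.(b.a.X + a.a.X)) has moves --a--▸ n0
Coarsest stable partition (strong bisimilarity classes):
  B0 = {m0, n0}
  B1 = {m1, n1}
  B2 = {m2, n2}
m0 ∈ B0, n0 ∈ B0 → same block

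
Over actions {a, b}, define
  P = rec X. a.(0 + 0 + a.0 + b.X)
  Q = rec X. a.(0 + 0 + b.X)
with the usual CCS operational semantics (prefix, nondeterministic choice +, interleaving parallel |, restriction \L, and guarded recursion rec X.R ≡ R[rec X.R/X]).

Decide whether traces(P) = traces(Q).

LTS(P): 3 reachable states
  p0 = rec X. a.(0 + 0 + a.0 + b.X) | ··a··> p1
  p1 = 0 + 0 + a.0 + b.(rec X. a.(0 + 0 + a.0 + b.X)) | ··a··> p2, ··b··> p0
  p2 = 0 | ∅
LTS(Q): 2 reachable states
  q0 = rec X. a.(0 + 0 + b.X) | ··a··> q1
  q1 = 0 + 0 + b.(rec X. a.(0 + 0 + b.X)) | ··b··> q0
Executing aa from P (initial set {p0}):
  [1] a ⇒ {p1}
  [2] a ⇒ {p2}
  P completes σ.
Executing aa from Q (initial set {q0}):
  [1] a ⇒ {q1}
  [2] a ⇒ ∅  — Q cannot continue

NO — witness ⟨aa⟩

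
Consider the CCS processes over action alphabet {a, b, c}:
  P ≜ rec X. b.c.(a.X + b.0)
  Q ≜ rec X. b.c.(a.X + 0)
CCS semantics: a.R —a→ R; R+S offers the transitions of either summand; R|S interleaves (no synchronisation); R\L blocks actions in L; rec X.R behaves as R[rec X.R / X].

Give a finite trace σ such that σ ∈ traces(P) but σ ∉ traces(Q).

bcb

LTS(P): 4 reachable states
  u0 = rec X. b.c.(a.X + b.0) → =b=> u1
  u1 = c.(a.(rec X. b.c.(a.X + b.0)) + b.0) → =c=> u2
  u2 = a.(rec X. b.c.(a.X + b.0)) + b.0 → =a=> u0, =b=> u3
  u3 = 0 → deadlocked
LTS(Q): 3 reachable states
  v0 = rec X. b.c.(a.X + 0) → =b=> v1
  v1 = c.(a.(rec X. b.c.(a.X + 0)) + 0) → =c=> v2
  v2 = a.(rec X. b.c.(a.X + 0)) + 0 → =a=> v0
Executing bcb from P (initial set {u0}):
  [1] b ⇒ {u1}
  [2] c ⇒ {u2}
  [3] b ⇒ {u3}
  ✓ P
Executing bcb from Q (initial set {v0}):
  [1] b ⇒ {v1}
  [2] c ⇒ {v2}
  [3] b ⇒ ∅ (Q stuck)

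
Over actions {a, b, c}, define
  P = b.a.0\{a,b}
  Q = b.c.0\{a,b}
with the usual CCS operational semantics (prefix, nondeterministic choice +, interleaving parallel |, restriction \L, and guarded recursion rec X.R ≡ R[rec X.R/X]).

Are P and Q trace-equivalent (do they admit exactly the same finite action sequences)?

Reachable graph of P (3 states):
  s0 = b.a.0\{a,b} | ··b··> s1
  s1 = a.0\{a,b} | ··a··> s2
  s2 = 0\{a,b} | stopped
Reachable graph of Q (3 states):
  t0 = b.c.0\{a,b} | ··b··> t1
  t1 = c.0\{a,b} | ··c··> t2
  t2 = 0\{a,b} | stopped
Run σ = ⟨ba⟩ on P: start {s0}
  step 1 (b): {s1}
  step 2 (a): {s2}
  — P admits the full trace.
Run σ = ⟨ba⟩ on Q: start {t0}
  step 1 (b): {t1}
  step 2 (a): ∅ (Q stuck)

NO — witness ⟨ba⟩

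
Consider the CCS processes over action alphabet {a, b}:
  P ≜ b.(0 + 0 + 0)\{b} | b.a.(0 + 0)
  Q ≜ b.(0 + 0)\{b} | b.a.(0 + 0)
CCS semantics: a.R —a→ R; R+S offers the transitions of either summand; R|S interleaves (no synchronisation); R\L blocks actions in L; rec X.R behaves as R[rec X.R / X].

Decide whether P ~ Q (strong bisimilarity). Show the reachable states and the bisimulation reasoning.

Reachable graph of P (6 states):
  p0 = b.(0 + 0 + 0)\{b} | b.a.(0 + 0) ⊢ -b-> p1, -b-> p2
  p1 = (0 + 0 + 0)\{b} | b.a.(0 + 0) ⊢ -b-> p3
  p2 = b.(0 + 0 + 0)\{b} | a.(0 + 0) ⊢ -a-> p4, -b-> p3
  p3 = (0 + 0 + 0)\{b} | a.(0 + 0) ⊢ -a-> p5
  p4 = b.(0 + 0 + 0)\{b} | (0 + 0) ⊢ -b-> p5
  p5 = (0 + 0 + 0)\{b} | (0 + 0) ⊢ deadlocked
Reachable graph of Q (6 states):
  q0 = b.(0 + 0)\{b} | b.a.(0 + 0) ⊢ -b-> q1, -b-> q2
  q1 = (0 + 0)\{b} | b.a.(0 + 0) ⊢ -b-> q3
  q2 = b.(0 + 0)\{b} | a.(0 + 0) ⊢ -a-> q4, -b-> q3
  q3 = (0 + 0)\{b} | a.(0 + 0) ⊢ -a-> q5
  q4 = b.(0 + 0)\{b} | (0 + 0) ⊢ -b-> q5
  q5 = (0 + 0)\{b} | (0 + 0) ⊢ deadlocked
Coarsest stable partition (strong bisimilarity classes):
  B0 = {p0, q0}
  B1 = {p2, q2}
  B2 = {p3, q3}
  B3 = {p5, q5}
  B4 = {p4, q4}
  B5 = {p1, q1}
p0 ∈ B0, q0 ∈ B0 → same block

bisimilar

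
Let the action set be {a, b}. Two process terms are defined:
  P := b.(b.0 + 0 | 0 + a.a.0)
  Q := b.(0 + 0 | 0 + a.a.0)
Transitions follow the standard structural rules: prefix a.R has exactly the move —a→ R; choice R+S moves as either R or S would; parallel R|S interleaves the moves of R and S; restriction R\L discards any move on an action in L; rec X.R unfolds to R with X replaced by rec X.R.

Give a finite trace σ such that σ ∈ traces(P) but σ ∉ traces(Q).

bb

LTS(P): 4 reachable states
  u0 = b.(b.0 + 0 | 0 + a.a.0) :: —b→ u1
  u1 = b.0 + 0 | 0 + a.a.0 :: —a→ u2, —b→ u3
  u2 = a.0 :: —a→ u3
  u3 = 0 :: ·
LTS(Q): 4 reachable states
  v0 = b.(0 + 0 | 0 + a.a.0) :: —b→ v1
  v1 = 0 + 0 | 0 + a.a.0 :: —a→ v2
  v2 = a.0 :: —a→ v3
  v3 = 0 :: ·
Trace ⟨bb⟩ through P, begin at {u0}:
  step 1 (b): {u1}
  step 2 (b): {u3}
  — P admits the full trace.
Trace ⟨bb⟩ through Q, begin at {v0}:
  step 1 (b): {v1}
  step 2 (b): ∅ (Q stuck)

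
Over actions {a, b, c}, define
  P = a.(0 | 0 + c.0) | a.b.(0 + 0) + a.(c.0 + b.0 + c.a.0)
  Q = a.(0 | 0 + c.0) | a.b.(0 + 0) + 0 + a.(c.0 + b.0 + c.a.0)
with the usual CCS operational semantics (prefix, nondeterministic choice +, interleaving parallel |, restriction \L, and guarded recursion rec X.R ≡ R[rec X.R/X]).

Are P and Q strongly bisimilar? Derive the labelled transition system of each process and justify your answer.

Reachable graph of P (12 states):
  p0 = a.(0 | 0 + c.0) | a.b.(0 + 0) + a.(c.0 + b.0 + c.a.0) | ··a··> p1, ··a··> p2, ··a··> p3
  p1 = (0 | 0 + c.0) | a.b.(0 + 0) | ··a··> p4, ··c··> p5
  p2 = a.(0 | 0 + c.0) | b.(0 + 0) | ··a··> p4, ··b··> p6
  p3 = c.0 + b.0 + c.a.0 | ··b··> p7, ··c··> p7, ··c··> p8
  p4 = (0 | 0 + c.0) | b.(0 + 0) | ··b··> p9, ··c··> p10
  p5 = 0 | a.b.(0 + 0) | ··a··> p10
  p6 = a.(0 | 0 + c.0) | (0 + 0) | ··a··> p9
  p7 = 0 | ·
  p8 = a.0 | ··a··> p7
  p9 = (0 | 0 + c.0) | (0 + 0) | ··c··> p11
  p10 = 0 | b.(0 + 0) | ··b··> p11
  p11 = 0 | (0 + 0) | ·
Reachable graph of Q (12 states):
  q0 = a.(0 | 0 + c.0) | a.b.(0 + 0) + 0 + a.(c.0 + b.0 + c.a.0) | ··a··> q1, ··a··> q2, ··a··> q3
  q1 = (0 | 0 + c.0) | a.b.(0 + 0) | ··a··> q4, ··c··> q5
  q2 = a.(0 | 0 + c.0) | b.(0 + 0) | ··a··> q4, ··b··> q6
  q3 = c.0 + b.0 + c.a.0 | ··b··> q7, ··c··> q7, ··c··> q8
  q4 = (0 | 0 + c.0) | b.(0 + 0) | ··b··> q9, ··c··> q10
  q5 = 0 | a.b.(0 + 0) | ··a··> q10
  q6 = a.(0 | 0 + c.0) | (0 + 0) | ··a··> q9
  q7 = 0 | ·
  q8 = a.0 | ··a··> q7
  q9 = (0 | 0 + c.0) | (0 + 0) | ··c··> q11
  q10 = 0 | b.(0 + 0) | ··b··> q11
  q11 = 0 | (0 + 0) | ·
Partition-refinement fixed point:
  B0 = {p0, q0}
  B1 = {p3, q3}
  B2 = {p8, q8}
  B3 = {p11, p7, q11, q7}
  B4 = {p1, q1}
  B5 = {p5, q5}
  B6 = {p10, q10}
  B7 = {p4, q4}
  B8 = {p9, q9}
  B9 = {p2, q2}
  B10 = {p6, q6}
p0 ∈ B0, q0 ∈ B0 → same block

YES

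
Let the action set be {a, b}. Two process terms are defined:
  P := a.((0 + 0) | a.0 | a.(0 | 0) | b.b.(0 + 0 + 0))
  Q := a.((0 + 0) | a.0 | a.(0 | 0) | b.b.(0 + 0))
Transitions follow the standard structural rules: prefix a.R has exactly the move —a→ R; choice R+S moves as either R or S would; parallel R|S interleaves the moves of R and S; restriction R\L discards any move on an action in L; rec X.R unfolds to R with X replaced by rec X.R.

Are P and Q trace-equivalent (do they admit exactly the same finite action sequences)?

Reachable graph of P (13 states):
  p0 = a.((0 + 0) | a.0 | a.(0 | 0) | b.b.(0 + 0 + 0)) | =a=> p1
  p1 = (0 + 0) | a.0 | a.(0 | 0) | b.b.(0 + 0 + 0) | =a=> p2, =a=> p3, =b=> p4
  p2 = (0 + 0) | 0 | a.(0 | 0) | b.b.(0 + 0 + 0) | =a=> p5, =b=> p6
  p3 = (0 + 0) | a.0 | (0 | 0) | b.b.(0 + 0 + 0) | =a=> p5, =b=> p7
  p4 = (0 + 0) | a.0 | a.(0 | 0) | b.(0 + 0 + 0) | =a=> p6, =a=> p7, =b=> p8
  p5 = (0 + 0) | 0 | (0 | 0) | b.b.(0 + 0 + 0) | =b=> p9
  p6 = (0 + 0) | 0 | a.(0 | 0) | b.(0 + 0 + 0) | =a=> p9, =b=> p10
  p7 = (0 + 0) | a.0 | (0 | 0) | b.(0 + 0 + 0) | =a=> p9, =b=> p11
  p8 = (0 + 0) | a.0 | a.(0 | 0) | (0 + 0 + 0) | =a=> p10, =a=> p11
  p9 = (0 + 0) | 0 | (0 | 0) | b.(0 + 0 + 0) | =b=> p12
  p10 = (0 + 0) | 0 | a.(0 | 0) | (0 + 0 + 0) | =a=> p12
  p11 = (0 + 0) | a.0 | (0 | 0) | (0 + 0 + 0) | =a=> p12
  p12 = (0 + 0) | 0 | (0 | 0) | (0 + 0 + 0) | ·
Reachable graph of Q (13 states):
  q0 = a.((0 + 0) | a.0 | a.(0 | 0) | b.b.(0 + 0)) | =a=> q1
  q1 = (0 + 0) | a.0 | a.(0 | 0) | b.b.(0 + 0) | =a=> q2, =a=> q3, =b=> q4
  q2 = (0 + 0) | 0 | a.(0 | 0) | b.b.(0 + 0) | =a=> q5, =b=> q6
  q3 = (0 + 0) | a.0 | (0 | 0) | b.b.(0 + 0) | =a=> q5, =b=> q7
  q4 = (0 + 0) | a.0 | a.(0 | 0) | b.(0 + 0) | =a=> q6, =a=> q7, =b=> q8
  q5 = (0 + 0) | 0 | (0 | 0) | b.b.(0 + 0) | =b=> q9
  q6 = (0 + 0) | 0 | a.(0 | 0) | b.(0 + 0) | =a=> q9, =b=> q10
  q7 = (0 + 0) | a.0 | (0 | 0) | b.(0 + 0) | =a=> q9, =b=> q11
  q8 = (0 + 0) | a.0 | a.(0 | 0) | (0 + 0) | =a=> q10, =a=> q11
  q9 = (0 + 0) | 0 | (0 | 0) | b.(0 + 0) | =b=> q12
  q10 = (0 + 0) | 0 | a.(0 | 0) | (0 + 0) | =a=> q12
  q11 = (0 + 0) | a.0 | (0 | 0) | (0 + 0) | =a=> q12
  q12 = (0 + 0) | 0 | (0 | 0) | (0 + 0) | ·
Bisimilarity quotient blocks:
  B0 = {p0, q0}
  B1 = {p1, q1}
  B2 = {p4, q4}
  B3 = {p6, p7, q6, q7}
  B4 = {p9, q9}
  B5 = {p12, q12}
  B6 = {p10, p11, q10, q11}
  B7 = {p8, q8}
  B8 = {p2, p3, q2, q3}
  B9 = {p5, q5}
p0 ∈ B0, q0 ∈ B0 → same block
Bisimilar ⇒ trace-equivalent.

trace-equivalent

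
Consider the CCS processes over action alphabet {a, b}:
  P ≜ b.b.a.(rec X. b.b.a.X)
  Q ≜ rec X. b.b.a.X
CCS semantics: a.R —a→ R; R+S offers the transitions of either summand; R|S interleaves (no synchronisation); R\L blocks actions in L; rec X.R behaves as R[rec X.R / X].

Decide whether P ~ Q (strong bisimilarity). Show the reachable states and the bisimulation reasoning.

LTS(P): 4 reachable states
  u0 = b.b.a.(rec X. b.b.a.X) ⊢ =b=> u1
  u1 = b.a.(rec X. b.b.a.X) ⊢ =b=> u2
  u2 = a.(rec X. b.b.a.X) ⊢ =a=> u3
  u3 = rec X. b.b.a.X ⊢ =b=> u1
LTS(Q): 3 reachable states
  v0 = rec X. b.b.a.X ⊢ =b=> v1
  v1 = b.a.(rec X. b.b.a.X) ⊢ =b=> v2
  v2 = a.(rec X. b.b.a.X) ⊢ =a=> v0
Bisimilarity quotient blocks:
  B0 = {u0, u3, v0}
  B1 = {u1, v1}
  B2 = {u2, v2}
u0 ∈ B0, v0 ∈ B0 → same block

P ~ Q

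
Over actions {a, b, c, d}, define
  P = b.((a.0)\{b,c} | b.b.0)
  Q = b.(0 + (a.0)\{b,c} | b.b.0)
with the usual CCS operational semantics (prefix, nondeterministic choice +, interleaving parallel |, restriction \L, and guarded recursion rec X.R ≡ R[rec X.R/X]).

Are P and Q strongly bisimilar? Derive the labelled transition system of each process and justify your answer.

bisimilar

LTS(P): 7 reachable states
  u0 = b.((a.0)\{b,c} | b.b.0) has moves -b-> u1
  u1 = (a.0)\{b,c} | b.b.0 has moves -a-> u2, -b-> u3
  u2 = 0\{b,c} | b.b.0 has moves -b-> u4
  u3 = (a.0)\{b,c} | b.0 has moves -a-> u4, -b-> u5
  u4 = 0\{b,c} | b.0 has moves -b-> u6
  u5 = (a.0)\{b,c} | 0 has moves -a-> u6
  u6 = 0\{b,c} | 0 has moves ·
LTS(Q): 7 reachable states
  v0 = b.(0 + (a.0)\{b,c} | b.b.0) has moves -b-> v1
  v1 = 0 + (a.0)\{b,c} | b.b.0 has moves -a-> v2, -b-> v3
  v2 = 0\{b,c} | b.b.0 has moves -b-> v4
  v3 = (a.0)\{b,c} | b.0 has moves -a-> v4, -b-> v5
  v4 = 0\{b,c} | b.0 has moves -b-> v6
  v5 = (a.0)\{b,c} | 0 has moves -a-> v6
  v6 = 0\{b,c} | 0 has moves ·
Partition-refinement fixed point:
  B0 = {u0, v0}
  B1 = {u1, v1}
  B2 = {u3, v3}
  B3 = {u4, v4}
  B4 = {u6, v6}
  B5 = {u5, v5}
  B6 = {u2, v2}
u0 ∈ B0, v0 ∈ B0 → same block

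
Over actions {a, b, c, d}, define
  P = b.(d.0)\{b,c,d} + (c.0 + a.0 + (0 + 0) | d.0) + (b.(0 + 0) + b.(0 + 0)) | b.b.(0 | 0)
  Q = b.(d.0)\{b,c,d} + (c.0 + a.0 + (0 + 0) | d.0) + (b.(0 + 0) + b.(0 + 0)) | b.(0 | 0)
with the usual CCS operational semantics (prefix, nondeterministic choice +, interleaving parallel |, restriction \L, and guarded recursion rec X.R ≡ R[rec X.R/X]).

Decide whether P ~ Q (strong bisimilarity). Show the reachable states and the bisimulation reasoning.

P's transition system — 9 states:
  m0 = b.(d.0)\{b,c,d} + (c.0 + a.0 + (0 + 0) | d.0) + (b.(0 + 0) + b.(0 + 0)) | b.b.(0 | 0) → --a--▸ m1, --b--▸ m2, --b--▸ m3, --b--▸ m4, --c--▸ m1, --d--▸ m5
  m1 = 0 → stopped
  m2 = (0 + 0) | b.b.(0 | 0) → --b--▸ m6
  m3 = (b.(0 + 0) + b.(0 + 0)) | b.(0 | 0) → --b--▸ m6, --b--▸ m7
  m4 = (d.0)\{b,c,d} → stopped
  m5 = (0 + 0) | 0 → stopped
  m6 = (0 + 0) | b.(0 | 0) → --b--▸ m8
  m7 = (b.(0 + 0) + b.(0 + 0)) | (0 | 0) → --b--▸ m8
  m8 = (0 + 0) | (0 | 0) → stopped
Q's transition system — 7 states:
  n0 = b.(d.0)\{b,c,d} + (c.0 + a.0 + (0 + 0) | d.0) + (b.(0 + 0) + b.(0 + 0)) | b.(0 | 0) → --a--▸ n1, --b--▸ n2, --b--▸ n3, --b--▸ n4, --c--▸ n1, --d--▸ n5
  n1 = 0 → stopped
  n2 = (0 + 0) | b.(0 | 0) → --b--▸ n6
  n3 = (b.(0 + 0) + b.(0 + 0)) | (0 | 0) → --b--▸ n6
  n4 = (d.0)\{b,c,d} → stopped
  n5 = (0 + 0) | 0 → stopped
  n6 = (0 + 0) | (0 | 0) → stopped
Bisimilarity quotient blocks:
  B0 = {m0}
  B1 = {m1, m4, m5, m8, n1, n4, n5, n6}
  B2 = {m2, m3}
  B3 = {m6, m7, n2, n3}
  B4 = {n0}
m0 ∈ B0, n0 ∈ B4 → different blocks

not bisimilar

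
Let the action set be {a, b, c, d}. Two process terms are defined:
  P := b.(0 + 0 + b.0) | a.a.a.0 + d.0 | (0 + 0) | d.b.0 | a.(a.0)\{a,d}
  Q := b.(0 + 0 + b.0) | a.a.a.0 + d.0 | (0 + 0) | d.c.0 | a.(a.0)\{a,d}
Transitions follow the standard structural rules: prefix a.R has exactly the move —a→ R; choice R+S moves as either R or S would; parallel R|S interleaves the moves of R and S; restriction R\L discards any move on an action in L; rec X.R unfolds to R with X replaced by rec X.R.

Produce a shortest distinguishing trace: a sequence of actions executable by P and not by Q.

db

P's transition system — 23 states:
  p0 = b.(0 + 0 + b.0) | a.a.a.0 + d.0 | (0 + 0) | d.b.0 | a.(a.0)\{a,d} ⊢ ··a··> p1, ··a··> p2, ··b··> p3, ··d··> p4, ··d··> p5
  p1 = b.(0 + 0 + b.0) | a.a.0 ⊢ ··a··> p6, ··b··> p7
  p2 = d.0 | (0 + 0) | d.b.0 | (a.0)\{a,d} ⊢ ··d··> p8, ··d··> p9
  p3 = (0 + 0 + b.0) | a.a.a.0 ⊢ ··a··> p7, ··b··> p10
  p4 = 0 | (0 + 0) | d.b.0 | a.(a.0)\{a,d} ⊢ ··a··> p8, ··d··> p11
  p5 = d.0 | (0 + 0) | b.0 | a.(a.0)\{a,d} ⊢ ··a··> p9, ··b··> p12, ··d··> p11
  p6 = b.(0 + 0 + b.0) | a.0 ⊢ ··a··> p13, ··b··> p14
  p7 = (0 + 0 + b.0) | a.a.0 ⊢ ··a··> p14, ··b··> p15
  p8 = 0 | (0 + 0) | d.b.0 | (a.0)\{a,d} ⊢ ··d··> p16
  p9 = d.0 | (0 + 0) | b.0 | (a.0)\{a,d} ⊢ ··b··> p17, ··d··> p16
  p10 = 0 | a.a.a.0 ⊢ ··a··> p15
  p11 = 0 | (0 + 0) | b.0 | a.(a.0)\{a,d} ⊢ ··a··> p16, ··b··> p18
  p12 = d.0 | (0 + 0) | 0 | a.(a.0)\{a,d} ⊢ ··a··> p17, ··d··> p18
  p13 = b.(0 + 0 + b.0) | 0 ⊢ ··b··> p19
  p14 = (0 + 0 + b.0) | a.0 ⊢ ··a··> p19, ··b··> p20
  p15 = 0 | a.a.0 ⊢ ··a··> p20
  p16 = 0 | (0 + 0) | b.0 | (a.0)\{a,d} ⊢ ··b··> p21
  p17 = d.0 | (0 + 0) | 0 | (a.0)\{a,d} ⊢ ··d··> p21
  p18 = 0 | (0 + 0) | 0 | a.(a.0)\{a,d} ⊢ ··a··> p21
  p19 = (0 + 0 + b.0) | 0 ⊢ ··b··> p22
  p20 = 0 | a.0 ⊢ ··a··> p22
  p21 = 0 | (0 + 0) | 0 | (a.0)\{a,d} ⊢ (no moves)
  p22 = 0 | 0 ⊢ (no moves)
Q's transition system — 23 states:
  q0 = b.(0 + 0 + b.0) | a.a.a.0 + d.0 | (0 + 0) | d.c.0 | a.(a.0)\{a,d} ⊢ ··a··> q1, ··a··> q2, ··b··> q3, ··d··> q4, ··d··> q5
  q1 = b.(0 + 0 + b.0) | a.a.0 ⊢ ··a··> q6, ··b··> q7
  q2 = d.0 | (0 + 0) | d.c.0 | (a.0)\{a,d} ⊢ ··d··> q8, ··d··> q9
  q3 = (0 + 0 + b.0) | a.a.a.0 ⊢ ··a··> q7, ··b··> q10
  q4 = 0 | (0 + 0) | d.c.0 | a.(a.0)\{a,d} ⊢ ··a··> q8, ··d··> q11
  q5 = d.0 | (0 + 0) | c.0 | a.(a.0)\{a,d} ⊢ ··a··> q9, ··c··> q12, ··d··> q11
  q6 = b.(0 + 0 + b.0) | a.0 ⊢ ··a··> q13, ··b··> q14
  q7 = (0 + 0 + b.0) | a.a.0 ⊢ ··a··> q14, ··b··> q15
  q8 = 0 | (0 + 0) | d.c.0 | (a.0)\{a,d} ⊢ ··d··> q16
  q9 = d.0 | (0 + 0) | c.0 | (a.0)\{a,d} ⊢ ··c··> q17, ··d··> q16
  q10 = 0 | a.a.a.0 ⊢ ··a··> q15
  q11 = 0 | (0 + 0) | c.0 | a.(a.0)\{a,d} ⊢ ··a··> q16, ··c··> q18
  q12 = d.0 | (0 + 0) | 0 | a.(a.0)\{a,d} ⊢ ··a··> q17, ··d··> q18
  q13 = b.(0 + 0 + b.0) | 0 ⊢ ··b··> q19
  q14 = (0 + 0 + b.0) | a.0 ⊢ ··a··> q19, ··b··> q20
  q15 = 0 | a.a.0 ⊢ ··a··> q20
  q16 = 0 | (0 + 0) | c.0 | (a.0)\{a,d} ⊢ ··c··> q21
  q17 = d.0 | (0 + 0) | 0 | (a.0)\{a,d} ⊢ ··d··> q21
  q18 = 0 | (0 + 0) | 0 | a.(a.0)\{a,d} ⊢ ··a··> q21
  q19 = (0 + 0 + b.0) | 0 ⊢ ··b··> q22
  q20 = 0 | a.0 ⊢ ··a··> q22
  q21 = 0 | (0 + 0) | 0 | (a.0)\{a,d} ⊢ (no moves)
  q22 = 0 | 0 ⊢ (no moves)
Trace ⟨db⟩ through P, begin at {p0}:
  after d @ step 1: {p4, p5}
  after b @ step 2: {p12}
  P completes σ.
Trace ⟨db⟩ through Q, begin at {q0}:
  after d @ step 1: {q4, q5}
  after b @ step 2: ∅ (Q stuck)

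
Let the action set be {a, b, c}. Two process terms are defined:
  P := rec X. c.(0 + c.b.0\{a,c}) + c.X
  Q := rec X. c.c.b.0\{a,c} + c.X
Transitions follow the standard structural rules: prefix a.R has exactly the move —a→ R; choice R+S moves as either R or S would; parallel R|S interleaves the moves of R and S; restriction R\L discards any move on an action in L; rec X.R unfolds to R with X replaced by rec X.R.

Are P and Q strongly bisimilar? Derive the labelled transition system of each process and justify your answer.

YES

Reachable graph of P (4 states):
  p0 = rec X. c.(0 + c.b.0\{a,c}) + c.X has moves ··c··> p0, ··c··> p1
  p1 = 0 + c.b.0\{a,c} has moves ··c··> p2
  p2 = b.0\{a,c} has moves ··b··> p3
  p3 = 0\{a,c} has moves (no moves)
Reachable graph of Q (4 states):
  q0 = rec X. c.c.b.0\{a,c} + c.X has moves ··c··> q0, ··c··> q1
  q1 = c.b.0\{a,c} has moves ··c··> q2
  q2 = b.0\{a,c} has moves ··b··> q3
  q3 = 0\{a,c} has moves (no moves)
Partition-refinement fixed point:
  B0 = {p0, q0}
  B1 = {p1, q1}
  B2 = {p2, q2}
  B3 = {p3, q3}
p0 ∈ B0, q0 ∈ B0 → same block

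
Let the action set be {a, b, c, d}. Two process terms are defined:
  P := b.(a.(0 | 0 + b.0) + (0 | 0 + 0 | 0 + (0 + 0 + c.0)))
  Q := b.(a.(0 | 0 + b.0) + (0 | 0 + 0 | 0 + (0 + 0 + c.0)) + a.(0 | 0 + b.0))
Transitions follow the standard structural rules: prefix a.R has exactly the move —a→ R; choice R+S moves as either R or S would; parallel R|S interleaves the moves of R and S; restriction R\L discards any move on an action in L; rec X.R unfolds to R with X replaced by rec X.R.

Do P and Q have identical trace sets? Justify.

trace-equivalent

P's transition system — 4 states:
  u0 = b.(a.(0 | 0 + b.0) + (0 | 0 + 0 | 0 + (0 + 0 + c.0))) → =b=> u1
  u1 = a.(0 | 0 + b.0) + (0 | 0 + 0 | 0 + (0 + 0 + c.0)) → =a=> u2, =c=> u3
  u2 = 0 | 0 + b.0 → =b=> u3
  u3 = 0 → ·
Q's transition system — 4 states:
  v0 = b.(a.(0 | 0 + b.0) + (0 | 0 + 0 | 0 + (0 + 0 + c.0)) + a.(0 | 0 + b.0)) → =b=> v1
  v1 = a.(0 | 0 + b.0) + (0 | 0 + 0 | 0 + (0 + 0 + c.0)) + a.(0 | 0 + b.0) → =a=> v2, =c=> v3
  v2 = 0 | 0 + b.0 → =b=> v3
  v3 = 0 → ·
Partition-refinement fixed point:
  B0 = {u0, v0}
  B1 = {u1, v1}
  B2 = {u2, v2}
  B3 = {u3, v3}
u0 ∈ B0, v0 ∈ B0 → same block
Bisimilar ⇒ trace-equivalent.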